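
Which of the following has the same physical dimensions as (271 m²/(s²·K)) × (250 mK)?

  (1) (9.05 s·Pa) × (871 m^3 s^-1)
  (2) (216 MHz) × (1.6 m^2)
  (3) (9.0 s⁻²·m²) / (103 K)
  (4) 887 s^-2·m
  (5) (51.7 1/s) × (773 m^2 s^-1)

(5)

Reference: [m²·s⁻²·K⁻¹] · [K] = m²·s⁻².
Each option:
  (1) [kg·m⁻¹·s⁻¹] · [m³·s⁻¹] = kg·m²·s⁻²
  (2) [s⁻¹] · [m²] = m²·s⁻¹
  (3) [m²·s⁻²] / [K] = m²·s⁻²·K⁻¹
  (4) m·s⁻²
  (5) [s⁻¹] · [m²·s⁻¹] = m²·s⁻²  ← same
Only (5) matches m²·s⁻².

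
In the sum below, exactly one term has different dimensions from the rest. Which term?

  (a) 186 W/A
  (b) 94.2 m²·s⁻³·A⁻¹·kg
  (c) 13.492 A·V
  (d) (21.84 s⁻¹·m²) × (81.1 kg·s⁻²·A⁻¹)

(c)

Dimensions:
  (a) W·A⁻¹ = J·s⁻¹·A⁻¹ = kg·m²·s⁻³·A⁻¹
  (b) kg·m²·s⁻³·A⁻¹
  (c) V·A = J·C⁻¹·A = kg·m²·s⁻³
  (d) [m²·s⁻¹] · [kg·s⁻²·A⁻¹] = kg·m²·s⁻³·A⁻¹
All reduce to kg·m²·s⁻³·A⁻¹ except (c), which is kg·m²·s⁻³.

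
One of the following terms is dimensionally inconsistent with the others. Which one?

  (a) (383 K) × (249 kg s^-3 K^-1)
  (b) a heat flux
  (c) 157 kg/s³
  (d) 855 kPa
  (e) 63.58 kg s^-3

(d)

Reduce each to base SI dimensions:
  (a) [K] · [kg·s⁻³·K⁻¹] = kg·s⁻³
  (b) [heat flux] = kg·s⁻³
  (c) kg·s⁻³
  (d) Pa = N·m⁻² = kg·m⁻¹·s⁻²
  (e) kg·s⁻³
All reduce to kg·s⁻³ except (d), which is kg·m⁻¹·s⁻².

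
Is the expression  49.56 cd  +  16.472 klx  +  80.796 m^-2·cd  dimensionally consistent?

In SI base units:
  49.56 cd:  cd
  16.472 klx:  lx = lm·m⁻² = m⁻²·cd
  80.796 m^-2·cd:  cd·m⁻² = m⁻²·cd
The terms do not share a single dimension (cd vs m⁻²·cd).

No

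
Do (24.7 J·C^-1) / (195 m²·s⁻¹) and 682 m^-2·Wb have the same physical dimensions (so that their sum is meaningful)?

Yes

Reduce each to base SI dimensions:
  (24.7 J·C^-1) / (195 m²·s⁻¹):  [kg·m²·s⁻³·A⁻¹] / [m²·s⁻¹] = kg·s⁻²·A⁻¹
  682 m^-2·Wb:  Wb·m⁻² = V·s·m⁻² = kg·s⁻²·A⁻¹
Both are kg·s⁻²·A⁻¹, so they have the same dimensions and can be added.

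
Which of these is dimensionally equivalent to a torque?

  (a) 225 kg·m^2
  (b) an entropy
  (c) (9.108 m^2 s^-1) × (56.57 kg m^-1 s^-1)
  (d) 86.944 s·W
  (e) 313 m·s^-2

Reference: [torque] = kg·m²·s⁻².
Each option:
  (a) kg·m²
  (b) [entropy] = kg·m²·s⁻²·K⁻¹
  (c) [m²·s⁻¹] · [kg·m⁻¹·s⁻¹] = kg·m·s⁻²
  (d) W·s = J·s⁻¹·s = kg·m²·s⁻²  ← same
  (e) m·s⁻²
Only (d) matches kg·m²·s⁻².

(d)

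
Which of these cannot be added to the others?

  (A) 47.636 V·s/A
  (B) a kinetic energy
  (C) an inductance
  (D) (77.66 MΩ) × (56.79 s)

Dimensions:
  (A) V·s·A⁻¹ = J·C⁻¹·s·A⁻¹ = kg·m²·s⁻²·A⁻²
  (B) [kinetic energy] = kg·m²·s⁻²
  (C) [inductance] = kg·m²·s⁻²·A⁻²
  (D) [kg·m²·s⁻³·A⁻²] · [s] = kg·m²·s⁻²·A⁻²
All reduce to kg·m²·s⁻²·A⁻² except (B), which is kg·m²·s⁻².

(B)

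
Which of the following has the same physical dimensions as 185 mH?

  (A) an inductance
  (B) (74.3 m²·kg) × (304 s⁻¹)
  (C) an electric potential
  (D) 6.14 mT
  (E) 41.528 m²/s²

Reference: H = V·s·A⁻¹ = kg·m²·s⁻²·A⁻².
Each option:
  (A) [inductance] = kg·m²·s⁻²·A⁻²  ← same
  (B) [kg·m²] · [s⁻¹] = kg·m²·s⁻¹
  (C) [electric potential] = kg·m²·s⁻³·A⁻¹
  (D) T = Wb·m⁻² = kg·s⁻²·A⁻¹
  (E) m²·s⁻²
Only (A) matches kg·m²·s⁻²·A⁻².

(A)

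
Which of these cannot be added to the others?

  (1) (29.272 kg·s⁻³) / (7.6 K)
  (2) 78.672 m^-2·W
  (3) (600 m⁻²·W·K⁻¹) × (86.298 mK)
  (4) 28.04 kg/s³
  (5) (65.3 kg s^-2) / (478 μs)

Reduce each to base SI dimensions:
  (1) [kg·s⁻³] / [K] = kg·s⁻³·K⁻¹
  (2) W·m⁻² = J·s⁻¹·m⁻² = kg·s⁻³
  (3) [kg·s⁻³·K⁻¹] · [K] = kg·s⁻³
  (4) kg·s⁻³
  (5) [kg·s⁻²] / [s] = kg·s⁻³
All reduce to kg·s⁻³ except (1), which is kg·s⁻³·K⁻¹.

(1)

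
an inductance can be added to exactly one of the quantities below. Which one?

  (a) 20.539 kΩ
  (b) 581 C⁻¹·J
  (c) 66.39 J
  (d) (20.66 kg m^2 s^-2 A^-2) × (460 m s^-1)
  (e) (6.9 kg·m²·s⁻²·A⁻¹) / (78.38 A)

Reference: [inductance] = kg·m²·s⁻²·A⁻².
Each option:
  (a) Ω = V·A⁻¹ = kg·m²·s⁻³·A⁻²
  (b) J·C⁻¹ = N·m·(s·A)⁻¹ = kg·m²·s⁻³·A⁻¹
  (c) J = N·m = kg·m²·s⁻²
  (d) [kg·m²·s⁻²·A⁻²] · [m·s⁻¹] = kg·m³·s⁻³·A⁻²
  (e) [kg·m²·s⁻²·A⁻¹] / [A] = kg·m²·s⁻²·A⁻²  ← same
Only (e) matches kg·m²·s⁻²·A⁻².

(e)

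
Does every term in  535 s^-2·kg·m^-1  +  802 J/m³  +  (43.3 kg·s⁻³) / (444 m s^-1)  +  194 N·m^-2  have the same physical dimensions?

Yes

Expand each in SI base units:
  535 s^-2·kg·m^-1:  kg·m⁻¹·s⁻²
  802 J/m³:  J·m⁻³ = N·m·m⁻³ = kg·m⁻¹·s⁻²
  (43.3 kg·s⁻³) / (444 m s^-1):  [kg·s⁻³] / [m·s⁻¹] = kg·m⁻¹·s⁻²
  194 N·m^-2:  N·m⁻² = kg·m·s⁻²·m⁻² = kg·m⁻¹·s⁻²
Every term reduces to kg·m⁻¹·s⁻².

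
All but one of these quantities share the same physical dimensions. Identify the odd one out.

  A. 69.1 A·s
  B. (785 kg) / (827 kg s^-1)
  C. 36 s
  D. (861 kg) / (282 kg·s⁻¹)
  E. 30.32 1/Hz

In SI base units:
  A. A·s = s·A
  B. [kg] / [kg·s⁻¹] = s
  C. s
  D. [kg] / [kg·s⁻¹] = s
  E. Hz⁻¹ = (s⁻¹)⁻¹ = s
All reduce to s except A., which is s·A.

A.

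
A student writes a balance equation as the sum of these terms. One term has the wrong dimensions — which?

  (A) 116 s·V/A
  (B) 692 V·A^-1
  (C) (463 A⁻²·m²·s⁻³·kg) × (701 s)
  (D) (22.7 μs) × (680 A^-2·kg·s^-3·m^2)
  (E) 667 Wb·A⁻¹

Dimensions:
  (A) V·s·A⁻¹ = J·C⁻¹·s·A⁻¹ = kg·m²·s⁻²·A⁻²
  (B) V·A⁻¹ = J·C⁻¹·A⁻¹ = kg·m²·s⁻³·A⁻²
  (C) [kg·m²·s⁻³·A⁻²] · [s] = kg·m²·s⁻²·A⁻²
  (D) [s] · [kg·m²·s⁻³·A⁻²] = kg·m²·s⁻²·A⁻²
  (E) Wb·A⁻¹ = V·s·A⁻¹ = kg·m²·s⁻²·A⁻²
All reduce to kg·m²·s⁻²·A⁻² except (B), which is kg·m²·s⁻³·A⁻².

(B)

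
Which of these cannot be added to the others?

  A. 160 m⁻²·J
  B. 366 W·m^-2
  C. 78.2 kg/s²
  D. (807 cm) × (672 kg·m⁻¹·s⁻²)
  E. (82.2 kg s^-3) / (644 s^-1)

Expand each in SI base units:
  A. J·m⁻² = N·m·m⁻² = kg·s⁻²
  B. W·m⁻² = J·s⁻¹·m⁻² = kg·s⁻³
  C. kg·s⁻²
  D. [m] · [kg·m⁻¹·s⁻²] = kg·s⁻²
  E. [kg·s⁻³] / [s⁻¹] = kg·s⁻²
All reduce to kg·s⁻² except B., which is kg·s⁻³.

B.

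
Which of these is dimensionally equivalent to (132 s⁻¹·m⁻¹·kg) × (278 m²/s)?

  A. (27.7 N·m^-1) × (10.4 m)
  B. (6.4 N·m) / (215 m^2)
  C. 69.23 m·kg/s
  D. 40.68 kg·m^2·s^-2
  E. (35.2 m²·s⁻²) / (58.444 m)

Reference: [kg·m⁻¹·s⁻¹] · [m²·s⁻¹] = kg·m·s⁻².
Each option:
  A. [kg·s⁻²] · [m] = kg·m·s⁻²  ← same
  B. [kg·m²·s⁻²] / [m²] = kg·s⁻²
  C. kg·m·s⁻¹
  D. kg·m²·s⁻²
  E. [m²·s⁻²] / [m] = m·s⁻²
Only A. matches kg·m·s⁻².

A.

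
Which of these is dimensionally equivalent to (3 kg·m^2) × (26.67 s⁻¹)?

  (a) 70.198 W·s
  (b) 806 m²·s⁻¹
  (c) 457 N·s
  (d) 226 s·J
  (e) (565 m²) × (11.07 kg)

Reference: [kg·m²] · [s⁻¹] = kg·m²·s⁻¹.
Each option:
  (a) W·s = J·s⁻¹·s = kg·m²·s⁻²
  (b) m²·s⁻¹
  (c) N·s = kg·m·s⁻²·s = kg·m·s⁻¹
  (d) J·s = N·m·s = kg·m²·s⁻¹  ← same
  (e) [m²] · [kg] = kg·m²
Only (d) matches kg·m²·s⁻¹.

(d)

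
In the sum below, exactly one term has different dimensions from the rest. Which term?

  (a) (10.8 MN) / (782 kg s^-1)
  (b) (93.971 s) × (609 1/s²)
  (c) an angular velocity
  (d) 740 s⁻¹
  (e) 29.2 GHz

(a)

Work out the base dimensions of each:
  (a) [kg·m·s⁻²] / [kg·s⁻¹] = m·s⁻¹
  (b) [s] · [s⁻²] = s⁻¹
  (c) [angular velocity] = s⁻¹
  (d) s⁻¹
  (e) Hz = s⁻¹
All reduce to s⁻¹ except (a), which is m·s⁻¹.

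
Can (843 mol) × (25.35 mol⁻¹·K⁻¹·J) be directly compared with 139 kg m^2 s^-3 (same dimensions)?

No

In SI base units:
  (843 mol) × (25.35 mol⁻¹·K⁻¹·J):  [mol] · [kg·m²·s⁻²·K⁻¹·mol⁻¹] = kg·m²·s⁻²·K⁻¹
  139 kg m^2 s^-3:  kg·m²·s⁻³
kg·m²·s⁻²·K⁻¹ ≠ kg·m²·s⁻³, so they cannot be added.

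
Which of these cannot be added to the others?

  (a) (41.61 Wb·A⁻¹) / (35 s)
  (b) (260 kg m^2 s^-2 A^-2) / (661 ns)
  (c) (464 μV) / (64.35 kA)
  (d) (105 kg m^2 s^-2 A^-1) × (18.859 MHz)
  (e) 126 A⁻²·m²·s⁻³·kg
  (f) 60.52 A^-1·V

(d)

In SI base units:
  (a) [kg·m²·s⁻²·A⁻²] / [s] = kg·m²·s⁻³·A⁻²
  (b) [kg·m²·s⁻²·A⁻²] / [s] = kg·m²·s⁻³·A⁻²
  (c) [kg·m²·s⁻³·A⁻¹] / [A] = kg·m²·s⁻³·A⁻²
  (d) [kg·m²·s⁻²·A⁻¹] · [s⁻¹] = kg·m²·s⁻³·A⁻¹
  (e) kg·m²·s⁻³·A⁻²
  (f) V·A⁻¹ = J·C⁻¹·A⁻¹ = kg·m²·s⁻³·A⁻²
All reduce to kg·m²·s⁻³·A⁻² except (d), which is kg·m²·s⁻³·A⁻¹.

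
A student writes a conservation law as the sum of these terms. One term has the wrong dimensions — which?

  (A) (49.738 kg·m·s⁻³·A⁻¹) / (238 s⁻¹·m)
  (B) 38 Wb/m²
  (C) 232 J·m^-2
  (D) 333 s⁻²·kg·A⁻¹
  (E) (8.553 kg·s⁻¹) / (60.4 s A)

(C)

In SI base units:
  (A) [kg·m·s⁻³·A⁻¹] / [m·s⁻¹] = kg·s⁻²·A⁻¹
  (B) Wb·m⁻² = V·s·m⁻² = kg·s⁻²·A⁻¹
  (C) J·m⁻² = N·m·m⁻² = kg·s⁻²
  (D) kg·s⁻²·A⁻¹
  (E) [kg·s⁻¹] / [s·A] = kg·s⁻²·A⁻¹
All reduce to kg·s⁻²·A⁻¹ except (C), which is kg·s⁻².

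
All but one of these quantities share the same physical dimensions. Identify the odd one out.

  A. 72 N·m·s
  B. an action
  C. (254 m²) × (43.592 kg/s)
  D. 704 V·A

Expand each in SI base units:
  A. N·m·s = kg·m·s⁻²·m·s = kg·m²·s⁻¹
  B. [action] = kg·m²·s⁻¹
  C. [m²] · [kg·s⁻¹] = kg·m²·s⁻¹
  D. V·A = J·C⁻¹·A = kg·m²·s⁻³
All reduce to kg·m²·s⁻¹ except D., which is kg·m²·s⁻³.

D.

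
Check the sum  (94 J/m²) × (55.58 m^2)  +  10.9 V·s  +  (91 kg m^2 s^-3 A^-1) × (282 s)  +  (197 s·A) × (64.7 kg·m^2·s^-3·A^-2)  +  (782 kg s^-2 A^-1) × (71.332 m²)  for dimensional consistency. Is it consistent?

In SI base units:
  (94 J/m²) × (55.58 m^2):  [kg·s⁻²] · [m²] = kg·m²·s⁻²
  10.9 V·s:  V·s = J·C⁻¹·s = kg·m²·s⁻²·A⁻¹
  (91 kg m^2 s^-3 A^-1) × (282 s):  [kg·m²·s⁻³·A⁻¹] · [s] = kg·m²·s⁻²·A⁻¹
  (197 s·A) × (64.7 kg·m^2·s^-3·A^-2):  [s·A] · [kg·m²·s⁻³·A⁻²] = kg·m²·s⁻²·A⁻¹
  (782 kg s^-2 A^-1) × (71.332 m²):  [kg·s⁻²·A⁻¹] · [m²] = kg·m²·s⁻²·A⁻¹
The terms do not share a single dimension (kg·m²·s⁻² vs kg·m²·s⁻²·A⁻¹).

No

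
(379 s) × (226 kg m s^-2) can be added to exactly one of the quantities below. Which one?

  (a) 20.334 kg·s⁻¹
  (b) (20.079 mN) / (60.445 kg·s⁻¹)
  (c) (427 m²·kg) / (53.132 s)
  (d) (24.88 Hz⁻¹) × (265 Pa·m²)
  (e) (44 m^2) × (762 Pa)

(d)

Reference: [s] · [kg·m·s⁻²] = kg·m·s⁻¹.
Each option:
  (a) kg·s⁻¹
  (b) [kg·m·s⁻²] / [kg·s⁻¹] = m·s⁻¹
  (c) [kg·m²] / [s] = kg·m²·s⁻¹
  (d) [s] · [kg·m·s⁻²] = kg·m·s⁻¹  ← same
  (e) [m²] · [kg·m⁻¹·s⁻²] = kg·m·s⁻²
Only (d) matches kg·m·s⁻¹.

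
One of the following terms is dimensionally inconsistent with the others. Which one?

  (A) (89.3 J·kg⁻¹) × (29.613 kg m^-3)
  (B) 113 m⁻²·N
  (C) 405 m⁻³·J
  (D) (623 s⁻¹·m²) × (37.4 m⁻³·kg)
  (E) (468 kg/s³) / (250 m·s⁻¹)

(D)

Work out the base dimensions of each:
  (A) [m²·s⁻²] · [kg·m⁻³] = kg·m⁻¹·s⁻²
  (B) N·m⁻² = kg·m·s⁻²·m⁻² = kg·m⁻¹·s⁻²
  (C) J·m⁻³ = N·m·m⁻³ = kg·m⁻¹·s⁻²
  (D) [m²·s⁻¹] · [kg·m⁻³] = kg·m⁻¹·s⁻¹
  (E) [kg·s⁻³] / [m·s⁻¹] = kg·m⁻¹·s⁻²
All reduce to kg·m⁻¹·s⁻² except (D), which is kg·m⁻¹·s⁻¹.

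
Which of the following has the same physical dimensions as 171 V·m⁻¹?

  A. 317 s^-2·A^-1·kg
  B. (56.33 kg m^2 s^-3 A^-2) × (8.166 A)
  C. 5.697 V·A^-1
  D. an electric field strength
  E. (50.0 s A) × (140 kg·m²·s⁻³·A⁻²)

Reference: V·m⁻¹ = J·C⁻¹·m⁻¹ = kg·m·s⁻³·A⁻¹.
Each option:
  A. kg·s⁻²·A⁻¹
  B. [kg·m²·s⁻³·A⁻²] · [A] = kg·m²·s⁻³·A⁻¹
  C. V·A⁻¹ = J·C⁻¹·A⁻¹ = kg·m²·s⁻³·A⁻²
  D. [electric field strength] = kg·m·s⁻³·A⁻¹  ← same
  E. [s·A] · [kg·m²·s⁻³·A⁻²] = kg·m²·s⁻²·A⁻¹
Only D. matches kg·m·s⁻³·A⁻¹.

D.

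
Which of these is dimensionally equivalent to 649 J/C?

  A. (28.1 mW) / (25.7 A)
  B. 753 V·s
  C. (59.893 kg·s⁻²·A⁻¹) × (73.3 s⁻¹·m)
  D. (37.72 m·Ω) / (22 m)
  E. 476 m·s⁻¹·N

Reference: J·C⁻¹ = N·m·(s·A)⁻¹ = kg·m²·s⁻³·A⁻¹.
Each option:
  A. [kg·m²·s⁻³] / [A] = kg·m²·s⁻³·A⁻¹  ← same
  B. V·s = J·C⁻¹·s = kg·m²·s⁻²·A⁻¹
  C. [kg·s⁻²·A⁻¹] · [m·s⁻¹] = kg·m·s⁻³·A⁻¹
  D. [kg·m³·s⁻³·A⁻²] / [m] = kg·m²·s⁻³·A⁻²
  E. N·m·s⁻¹ = kg·m·s⁻²·m·s⁻¹ = kg·m²·s⁻³
Only A. matches kg·m²·s⁻³·A⁻¹.

A.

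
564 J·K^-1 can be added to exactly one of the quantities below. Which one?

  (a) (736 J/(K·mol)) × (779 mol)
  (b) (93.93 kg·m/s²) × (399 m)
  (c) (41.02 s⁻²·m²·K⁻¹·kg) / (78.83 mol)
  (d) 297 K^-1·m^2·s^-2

Reference: J·K⁻¹ = N·m·K⁻¹ = kg·m²·s⁻²·K⁻¹.
Each option:
  (a) [kg·m²·s⁻²·K⁻¹·mol⁻¹] · [mol] = kg·m²·s⁻²·K⁻¹  ← same
  (b) [kg·m·s⁻²] · [m] = kg·m²·s⁻²
  (c) [kg·m²·s⁻²·K⁻¹] / [mol] = kg·m²·s⁻²·K⁻¹·mol⁻¹
  (d) m²·s⁻²·K⁻¹
Only (a) matches kg·m²·s⁻²·K⁻¹.

(a)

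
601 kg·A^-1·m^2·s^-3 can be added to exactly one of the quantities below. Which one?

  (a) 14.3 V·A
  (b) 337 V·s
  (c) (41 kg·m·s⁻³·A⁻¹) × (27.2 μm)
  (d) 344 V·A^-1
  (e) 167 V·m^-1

Reference: kg·m²·s⁻³·A⁻¹.
Each option:
  (a) V·A = J·C⁻¹·A = kg·m²·s⁻³
  (b) V·s = J·C⁻¹·s = kg·m²·s⁻²·A⁻¹
  (c) [kg·m·s⁻³·A⁻¹] · [m] = kg·m²·s⁻³·A⁻¹  ← same
  (d) V·A⁻¹ = J·C⁻¹·A⁻¹ = kg·m²·s⁻³·A⁻²
  (e) V·m⁻¹ = J·C⁻¹·m⁻¹ = kg·m·s⁻³·A⁻¹
Only (c) matches kg·m²·s⁻³·A⁻¹.

(c)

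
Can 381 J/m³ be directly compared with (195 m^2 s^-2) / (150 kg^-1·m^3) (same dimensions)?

Yes

Dimensions:
  381 J/m³:  J·m⁻³ = N·m·m⁻³ = kg·m⁻¹·s⁻²
  (195 m^2 s^-2) / (150 kg^-1·m^3):  [m²·s⁻²] / [kg⁻¹·m³] = kg·m⁻¹·s⁻²
Both are kg·m⁻¹·s⁻², so they have the same dimensions and can be added.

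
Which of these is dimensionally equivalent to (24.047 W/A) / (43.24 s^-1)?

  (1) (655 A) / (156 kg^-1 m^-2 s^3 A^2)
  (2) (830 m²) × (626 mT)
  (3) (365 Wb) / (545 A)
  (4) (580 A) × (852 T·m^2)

Reference: [kg·m²·s⁻³·A⁻¹] / [s⁻¹] = kg·m²·s⁻²·A⁻¹.
Each option:
  (1) [A] / [kg⁻¹·m⁻²·s³·A²] = kg·m²·s⁻³·A⁻¹
  (2) [m²] · [kg·s⁻²·A⁻¹] = kg·m²·s⁻²·A⁻¹  ← same
  (3) [kg·m²·s⁻²·A⁻¹] / [A] = kg·m²·s⁻²·A⁻²
  (4) [A] · [kg·m²·s⁻²·A⁻¹] = kg·m²·s⁻²
Only (2) matches kg·m²·s⁻²·A⁻¹.

(2)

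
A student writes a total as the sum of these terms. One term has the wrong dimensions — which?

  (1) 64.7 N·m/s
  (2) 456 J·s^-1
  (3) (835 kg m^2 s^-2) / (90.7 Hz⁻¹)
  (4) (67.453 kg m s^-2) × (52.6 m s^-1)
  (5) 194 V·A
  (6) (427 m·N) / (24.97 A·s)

Reduce each to base SI dimensions:
  (1) N·m·s⁻¹ = kg·m·s⁻²·m·s⁻¹ = kg·m²·s⁻³
  (2) J·s⁻¹ = N·m·s⁻¹ = kg·m²·s⁻³
  (3) [kg·m²·s⁻²] / [s] = kg·m²·s⁻³
  (4) [kg·m·s⁻²] · [m·s⁻¹] = kg·m²·s⁻³
  (5) V·A = J·C⁻¹·A = kg·m²·s⁻³
  (6) [kg·m²·s⁻²] / [s·A] = kg·m²·s⁻³·A⁻¹
All reduce to kg·m²·s⁻³ except (6), which is kg·m²·s⁻³·A⁻¹.

(6)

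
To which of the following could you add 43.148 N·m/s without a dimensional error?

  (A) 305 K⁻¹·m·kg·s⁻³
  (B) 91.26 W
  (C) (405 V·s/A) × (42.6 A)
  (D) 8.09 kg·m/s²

Reference: N·m·s⁻¹ = kg·m·s⁻²·m·s⁻¹ = kg·m²·s⁻³.
Each option:
  (A) kg·m·s⁻³·K⁻¹
  (B) W = J·s⁻¹ = kg·m²·s⁻³  ← same
  (C) [kg·m²·s⁻²·A⁻²] · [A] = kg·m²·s⁻²·A⁻¹
  (D) kg·m·s⁻²
Only (B) matches kg·m²·s⁻³.

(B)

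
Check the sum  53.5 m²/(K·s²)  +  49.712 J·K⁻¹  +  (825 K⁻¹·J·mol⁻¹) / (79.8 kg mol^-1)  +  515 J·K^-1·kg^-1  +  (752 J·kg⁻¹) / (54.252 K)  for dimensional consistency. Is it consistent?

Work out the base dimensions of each:
  53.5 m²/(K·s²):  m²·s⁻²·K⁻¹
  49.712 J·K⁻¹:  J·K⁻¹ = N·m·K⁻¹ = kg·m²·s⁻²·K⁻¹
  (825 K⁻¹·J·mol⁻¹) / (79.8 kg mol^-1):  [kg·m²·s⁻²·K⁻¹·mol⁻¹] / [kg·mol⁻¹] = m²·s⁻²·K⁻¹
  515 J·K^-1·kg^-1:  J·kg⁻¹·K⁻¹ = N·m·kg⁻¹·K⁻¹ = m²·s⁻²·K⁻¹
  (752 J·kg⁻¹) / (54.252 K):  [m²·s⁻²] / [K] = m²·s⁻²·K⁻¹
The terms do not share a single dimension (kg·m²·s⁻²·K⁻¹ vs m²·s⁻²·K⁻¹).

No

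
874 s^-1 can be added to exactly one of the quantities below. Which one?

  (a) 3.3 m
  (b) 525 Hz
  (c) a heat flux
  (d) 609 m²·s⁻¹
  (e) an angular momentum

(b)

Reference: s⁻¹.
Each option:
  (a) m
  (b) Hz = s⁻¹  ← same
  (c) [heat flux] = kg·s⁻³
  (d) m²·s⁻¹
  (e) [angular momentum] = kg·m²·s⁻¹
Only (b) matches s⁻¹.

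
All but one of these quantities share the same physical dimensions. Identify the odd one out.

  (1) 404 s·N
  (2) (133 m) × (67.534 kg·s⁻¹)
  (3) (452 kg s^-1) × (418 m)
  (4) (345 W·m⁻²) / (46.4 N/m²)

(4)

Dimensions:
  (1) N·s = kg·m·s⁻²·s = kg·m·s⁻¹
  (2) [m] · [kg·s⁻¹] = kg·m·s⁻¹
  (3) [kg·s⁻¹] · [m] = kg·m·s⁻¹
  (4) [kg·s⁻³] / [kg·m⁻¹·s⁻²] = m·s⁻¹
All reduce to kg·m·s⁻¹ except (4), which is m·s⁻¹.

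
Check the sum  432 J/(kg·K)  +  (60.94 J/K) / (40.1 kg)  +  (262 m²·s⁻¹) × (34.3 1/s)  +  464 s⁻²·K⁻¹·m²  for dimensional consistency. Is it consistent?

No

Reduce each to base SI dimensions:
  432 J/(kg·K):  J·kg⁻¹·K⁻¹ = N·m·kg⁻¹·K⁻¹ = m²·s⁻²·K⁻¹
  (60.94 J/K) / (40.1 kg):  [kg·m²·s⁻²·K⁻¹] / [kg] = m²·s⁻²·K⁻¹
  (262 m²·s⁻¹) × (34.3 1/s):  [m²·s⁻¹] · [s⁻¹] = m²·s⁻²
  464 s⁻²·K⁻¹·m²:  m²·s⁻²·K⁻¹
The terms do not share a single dimension (m²·s⁻² vs m²·s⁻²·K⁻¹).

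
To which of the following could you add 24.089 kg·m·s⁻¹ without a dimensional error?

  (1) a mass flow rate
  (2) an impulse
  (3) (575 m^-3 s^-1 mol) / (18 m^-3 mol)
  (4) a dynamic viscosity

(2)

Reference: kg·m·s⁻¹.
Each option:
  (1) [mass flow rate] = kg·s⁻¹
  (2) [impulse] = kg·m·s⁻¹  ← same
  (3) [m⁻³·s⁻¹·mol] / [m⁻³·mol] = s⁻¹
  (4) [dynamic viscosity] = kg·m⁻¹·s⁻¹
Only (2) matches kg·m·s⁻¹.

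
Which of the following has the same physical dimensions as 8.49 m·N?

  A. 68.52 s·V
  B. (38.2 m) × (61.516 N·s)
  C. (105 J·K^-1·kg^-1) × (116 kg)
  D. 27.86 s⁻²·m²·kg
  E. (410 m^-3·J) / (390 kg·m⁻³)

Reference: N·m = kg·m·s⁻²·m = kg·m²·s⁻².
Each option:
  A. V·s = J·C⁻¹·s = kg·m²·s⁻²·A⁻¹
  B. [m] · [kg·m·s⁻¹] = kg·m²·s⁻¹
  C. [m²·s⁻²·K⁻¹] · [kg] = kg·m²·s⁻²·K⁻¹
  D. kg·m²·s⁻²  ← same
  E. [kg·m⁻¹·s⁻²] / [kg·m⁻³] = m²·s⁻²
Only D. matches kg·m²·s⁻².

D.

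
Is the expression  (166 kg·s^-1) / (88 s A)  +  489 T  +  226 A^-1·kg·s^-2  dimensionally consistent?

Work out the base dimensions of each:
  (166 kg·s^-1) / (88 s A):  [kg·s⁻¹] / [s·A] = kg·s⁻²·A⁻¹
  489 T:  T = Wb·m⁻² = kg·s⁻²·A⁻¹
  226 A^-1·kg·s^-2:  kg·s⁻²·A⁻¹
Every term reduces to kg·s⁻²·A⁻¹.

Yes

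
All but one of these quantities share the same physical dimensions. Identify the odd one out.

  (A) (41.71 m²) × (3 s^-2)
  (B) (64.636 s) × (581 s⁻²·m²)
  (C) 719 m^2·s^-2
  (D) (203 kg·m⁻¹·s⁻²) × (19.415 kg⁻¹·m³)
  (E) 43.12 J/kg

Expand each in SI base units:
  (A) [m²] · [s⁻²] = m²·s⁻²
  (B) [s] · [m²·s⁻²] = m²·s⁻¹
  (C) m²·s⁻²
  (D) [kg·m⁻¹·s⁻²] · [kg⁻¹·m³] = m²·s⁻²
  (E) J·kg⁻¹ = N·m·kg⁻¹ = m²·s⁻²
All reduce to m²·s⁻² except (B), which is m²·s⁻¹.

(B)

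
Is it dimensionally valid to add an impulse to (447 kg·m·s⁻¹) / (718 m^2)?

No

Dimensions:
  an impulse:  [impulse] = kg·m·s⁻¹
  (447 kg·m·s⁻¹) / (718 m^2):  [kg·m·s⁻¹] / [m²] = kg·m⁻¹·s⁻¹
kg·m·s⁻¹ ≠ kg·m⁻¹·s⁻¹, so they cannot be added.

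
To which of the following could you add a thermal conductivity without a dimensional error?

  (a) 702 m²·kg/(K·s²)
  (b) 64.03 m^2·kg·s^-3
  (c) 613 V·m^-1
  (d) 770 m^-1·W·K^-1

(d)

Reference: [thermal conductivity] = kg·m·s⁻³·K⁻¹.
Each option:
  (a) kg·m²·s⁻²·K⁻¹
  (b) kg·m²·s⁻³
  (c) V·m⁻¹ = J·C⁻¹·m⁻¹ = kg·m·s⁻³·A⁻¹
  (d) W·m⁻¹·K⁻¹ = J·s⁻¹·m⁻¹·K⁻¹ = kg·m·s⁻³·K⁻¹  ← same
Only (d) matches kg·m·s⁻³·K⁻¹.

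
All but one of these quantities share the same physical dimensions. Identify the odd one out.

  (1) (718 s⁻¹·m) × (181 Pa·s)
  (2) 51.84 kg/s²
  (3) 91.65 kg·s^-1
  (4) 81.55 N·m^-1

(3)

Work out the base dimensions of each:
  (1) [m·s⁻¹] · [kg·m⁻¹·s⁻¹] = kg·s⁻²
  (2) kg·s⁻²
  (3) kg·s⁻¹
  (4) N·m⁻¹ = kg·m·s⁻²·m⁻¹ = kg·s⁻²
All reduce to kg·s⁻² except (3), which is kg·s⁻¹.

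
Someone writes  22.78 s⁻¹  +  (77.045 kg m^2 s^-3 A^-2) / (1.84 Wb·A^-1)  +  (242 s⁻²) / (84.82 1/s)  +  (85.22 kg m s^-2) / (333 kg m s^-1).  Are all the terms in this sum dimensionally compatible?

Yes

In SI base units:
  22.78 s⁻¹:  s⁻¹
  (77.045 kg m^2 s^-3 A^-2) / (1.84 Wb·A^-1):  [kg·m²·s⁻³·A⁻²] / [kg·m²·s⁻²·A⁻²] = s⁻¹
  (242 s⁻²) / (84.82 1/s):  [s⁻²] / [s⁻¹] = s⁻¹
  (85.22 kg m s^-2) / (333 kg m s^-1):  [kg·m·s⁻²] / [kg·m·s⁻¹] = s⁻¹
Every term reduces to s⁻¹.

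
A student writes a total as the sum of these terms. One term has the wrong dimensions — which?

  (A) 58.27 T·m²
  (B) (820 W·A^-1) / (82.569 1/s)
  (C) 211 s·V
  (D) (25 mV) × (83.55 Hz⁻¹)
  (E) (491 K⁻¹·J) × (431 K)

Dimensions:
  (A) T·m² = Wb·m⁻²·m² = kg·m²·s⁻²·A⁻¹
  (B) [kg·m²·s⁻³·A⁻¹] / [s⁻¹] = kg·m²·s⁻²·A⁻¹
  (C) V·s = J·C⁻¹·s = kg·m²·s⁻²·A⁻¹
  (D) [kg·m²·s⁻³·A⁻¹] · [s] = kg·m²·s⁻²·A⁻¹
  (E) [kg·m²·s⁻²·K⁻¹] · [K] = kg·m²·s⁻²
All reduce to kg·m²·s⁻²·A⁻¹ except (E), which is kg·m²·s⁻².

(E)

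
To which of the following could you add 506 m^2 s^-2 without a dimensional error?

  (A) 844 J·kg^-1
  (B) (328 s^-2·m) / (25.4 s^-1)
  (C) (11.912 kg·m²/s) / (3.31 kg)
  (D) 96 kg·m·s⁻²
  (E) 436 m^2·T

Reference: m²·s⁻².
Each option:
  (A) J·kg⁻¹ = N·m·kg⁻¹ = m²·s⁻²  ← same
  (B) [m·s⁻²] / [s⁻¹] = m·s⁻¹
  (C) [kg·m²·s⁻¹] / [kg] = m²·s⁻¹
  (D) kg·m·s⁻²
  (E) T·m² = Wb·m⁻²·m² = kg·m²·s⁻²·A⁻¹
Only (A) matches m²·s⁻².

(A)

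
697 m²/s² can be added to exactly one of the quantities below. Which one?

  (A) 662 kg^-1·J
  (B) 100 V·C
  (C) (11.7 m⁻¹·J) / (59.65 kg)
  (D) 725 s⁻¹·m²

Reference: m²·s⁻².
Each option:
  (A) J·kg⁻¹ = N·m·kg⁻¹ = m²·s⁻²  ← same
  (B) C·V = s·A·J·C⁻¹ = kg·m²·s⁻²
  (C) [kg·m·s⁻²] / [kg] = m·s⁻²
  (D) m²·s⁻¹
Only (A) matches m²·s⁻².

(A)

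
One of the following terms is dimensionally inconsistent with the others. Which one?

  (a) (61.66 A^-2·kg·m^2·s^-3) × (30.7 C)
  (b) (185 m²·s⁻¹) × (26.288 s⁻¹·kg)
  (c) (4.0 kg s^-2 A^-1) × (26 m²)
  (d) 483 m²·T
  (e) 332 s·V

(b)

Reduce each to base SI dimensions:
  (a) [kg·m²·s⁻³·A⁻²] · [s·A] = kg·m²·s⁻²·A⁻¹
  (b) [m²·s⁻¹] · [kg·s⁻¹] = kg·m²·s⁻²
  (c) [kg·s⁻²·A⁻¹] · [m²] = kg·m²·s⁻²·A⁻¹
  (d) T·m² = Wb·m⁻²·m² = kg·m²·s⁻²·A⁻¹
  (e) V·s = J·C⁻¹·s = kg·m²·s⁻²·A⁻¹
All reduce to kg·m²·s⁻²·A⁻¹ except (b), which is kg·m²·s⁻².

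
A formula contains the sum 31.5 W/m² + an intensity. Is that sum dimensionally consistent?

Dimensions:
  31.5 W/m²:  W·m⁻² = J·s⁻¹·m⁻² = kg·s⁻³
  an intensity:  [intensity] = kg·s⁻³
Both are kg·s⁻³, so they have the same dimensions and can be added.

Yes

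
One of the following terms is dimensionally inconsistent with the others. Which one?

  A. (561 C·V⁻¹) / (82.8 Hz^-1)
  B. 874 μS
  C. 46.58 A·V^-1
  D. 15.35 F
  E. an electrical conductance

Work out the base dimensions of each:
  A. [kg⁻¹·m⁻²·s⁴·A²] / [s] = kg⁻¹·m⁻²·s³·A²
  B. S = Ω⁻¹ = kg⁻¹·m⁻²·s³·A²
  C. A·V⁻¹ = A·(J·C⁻¹)⁻¹ = kg⁻¹·m⁻²·s³·A²
  D. F = C·V⁻¹ = kg⁻¹·m⁻²·s⁴·A²
  E. [electrical conductance] = kg⁻¹·m⁻²·s³·A²
All reduce to kg⁻¹·m⁻²·s³·A² except D., which is kg⁻¹·m⁻²·s⁴·A².

D.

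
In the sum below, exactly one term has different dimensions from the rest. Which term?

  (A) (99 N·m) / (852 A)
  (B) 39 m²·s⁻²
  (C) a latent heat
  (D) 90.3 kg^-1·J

(A)

Dimensions:
  (A) [kg·m²·s⁻²] / [A] = kg·m²·s⁻²·A⁻¹
  (B) m²·s⁻²
  (C) [latent heat] = m²·s⁻²
  (D) J·kg⁻¹ = N·m·kg⁻¹ = m²·s⁻²
All reduce to m²·s⁻² except (A), which is kg·m²·s⁻²·A⁻¹.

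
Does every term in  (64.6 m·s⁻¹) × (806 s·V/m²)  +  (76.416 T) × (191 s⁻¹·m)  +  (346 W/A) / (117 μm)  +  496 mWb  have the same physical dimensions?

No

Reduce each to base SI dimensions:
  (64.6 m·s⁻¹) × (806 s·V/m²):  [m·s⁻¹] · [kg·s⁻²·A⁻¹] = kg·m·s⁻³·A⁻¹
  (76.416 T) × (191 s⁻¹·m):  [kg·s⁻²·A⁻¹] · [m·s⁻¹] = kg·m·s⁻³·A⁻¹
  (346 W/A) / (117 μm):  [kg·m²·s⁻³·A⁻¹] / [m] = kg·m·s⁻³·A⁻¹
  496 mWb:  Wb = V·s = kg·m²·s⁻²·A⁻¹
The terms do not share a single dimension (kg·m²·s⁻²·A⁻¹ vs kg·m·s⁻³·A⁻¹).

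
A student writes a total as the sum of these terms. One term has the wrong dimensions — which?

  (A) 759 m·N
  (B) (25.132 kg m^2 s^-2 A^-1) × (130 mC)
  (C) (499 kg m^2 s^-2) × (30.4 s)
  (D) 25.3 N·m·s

Work out the base dimensions of each:
  (A) N·m = kg·m·s⁻²·m = kg·m²·s⁻²
  (B) [kg·m²·s⁻²·A⁻¹] · [s·A] = kg·m²·s⁻¹
  (C) [kg·m²·s⁻²] · [s] = kg·m²·s⁻¹
  (D) N·m·s = kg·m·s⁻²·m·s = kg·m²·s⁻¹
All reduce to kg·m²·s⁻¹ except (A), which is kg·m²·s⁻².

(A)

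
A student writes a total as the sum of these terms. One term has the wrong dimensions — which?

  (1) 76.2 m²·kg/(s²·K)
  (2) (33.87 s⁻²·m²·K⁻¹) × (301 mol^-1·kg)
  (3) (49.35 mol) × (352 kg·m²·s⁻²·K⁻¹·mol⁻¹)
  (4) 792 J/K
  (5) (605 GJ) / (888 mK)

Reduce each to base SI dimensions:
  (1) kg·m²·s⁻²·K⁻¹
  (2) [m²·s⁻²·K⁻¹] · [kg·mol⁻¹] = kg·m²·s⁻²·K⁻¹·mol⁻¹
  (3) [mol] · [kg·m²·s⁻²·K⁻¹·mol⁻¹] = kg·m²·s⁻²·K⁻¹
  (4) J·K⁻¹ = N·m·K⁻¹ = kg·m²·s⁻²·K⁻¹
  (5) [kg·m²·s⁻²] / [K] = kg·m²·s⁻²·K⁻¹
All reduce to kg·m²·s⁻²·K⁻¹ except (2), which is kg·m²·s⁻²·K⁻¹·mol⁻¹.

(2)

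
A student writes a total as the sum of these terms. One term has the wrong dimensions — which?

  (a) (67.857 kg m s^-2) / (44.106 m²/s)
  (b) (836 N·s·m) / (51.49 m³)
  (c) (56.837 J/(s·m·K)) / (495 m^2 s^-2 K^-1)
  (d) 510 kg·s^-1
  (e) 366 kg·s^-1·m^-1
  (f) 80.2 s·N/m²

In SI base units:
  (a) [kg·m·s⁻²] / [m²·s⁻¹] = kg·m⁻¹·s⁻¹
  (b) [kg·m²·s⁻¹] / [m³] = kg·m⁻¹·s⁻¹
  (c) [kg·m·s⁻³·K⁻¹] / [m²·s⁻²·K⁻¹] = kg·m⁻¹·s⁻¹
  (d) kg·s⁻¹
  (e) kg·m⁻¹·s⁻¹
  (f) N·s·m⁻² = kg·m·s⁻²·s·m⁻² = kg·m⁻¹·s⁻¹
All reduce to kg·m⁻¹·s⁻¹ except (d), which is kg·s⁻¹.

(d)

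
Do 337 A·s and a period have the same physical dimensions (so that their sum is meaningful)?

No

Dimensions:
  337 A·s:  A·s = s·A
  a period:  [period] = s
s·A ≠ s, so they cannot be added.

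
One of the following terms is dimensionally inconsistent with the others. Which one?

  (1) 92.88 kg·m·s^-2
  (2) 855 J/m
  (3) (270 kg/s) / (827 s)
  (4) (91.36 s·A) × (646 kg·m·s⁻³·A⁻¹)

In SI base units:
  (1) kg·m·s⁻²
  (2) J·m⁻¹ = N·m·m⁻¹ = kg·m·s⁻²
  (3) [kg·s⁻¹] / [s] = kg·s⁻²
  (4) [s·A] · [kg·m·s⁻³·A⁻¹] = kg·m·s⁻²
All reduce to kg·m·s⁻² except (3), which is kg·s⁻².

(3)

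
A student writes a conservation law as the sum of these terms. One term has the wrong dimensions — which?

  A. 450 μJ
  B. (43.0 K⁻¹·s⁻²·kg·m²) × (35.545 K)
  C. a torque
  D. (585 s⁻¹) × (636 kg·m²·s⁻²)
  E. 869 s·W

D.

Work out the base dimensions of each:
  A. J = N·m = kg·m²·s⁻²
  B. [kg·m²·s⁻²·K⁻¹] · [K] = kg·m²·s⁻²
  C. [torque] = kg·m²·s⁻²
  D. [s⁻¹] · [kg·m²·s⁻²] = kg·m²·s⁻³
  E. W·s = J·s⁻¹·s = kg·m²·s⁻²
All reduce to kg·m²·s⁻² except D., which is kg·m²·s⁻³.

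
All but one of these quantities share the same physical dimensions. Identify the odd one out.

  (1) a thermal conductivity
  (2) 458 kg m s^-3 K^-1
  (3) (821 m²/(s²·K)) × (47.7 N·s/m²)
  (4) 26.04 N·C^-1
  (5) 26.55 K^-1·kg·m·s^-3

(4)

In SI base units:
  (1) [thermal conductivity] = kg·m·s⁻³·K⁻¹
  (2) kg·m·s⁻³·K⁻¹
  (3) [m²·s⁻²·K⁻¹] · [kg·m⁻¹·s⁻¹] = kg·m·s⁻³·K⁻¹
  (4) N·C⁻¹ = kg·m·s⁻²·(s·A)⁻¹ = kg·m·s⁻³·A⁻¹
  (5) kg·m·s⁻³·K⁻¹
All reduce to kg·m·s⁻³·K⁻¹ except (4), which is kg·m·s⁻³·A⁻¹.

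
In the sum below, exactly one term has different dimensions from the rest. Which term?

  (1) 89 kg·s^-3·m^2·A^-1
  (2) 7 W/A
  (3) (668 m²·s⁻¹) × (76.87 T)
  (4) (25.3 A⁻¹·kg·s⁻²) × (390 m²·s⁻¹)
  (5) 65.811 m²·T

Expand each in SI base units:
  (1) kg·m²·s⁻³·A⁻¹
  (2) W·A⁻¹ = J·s⁻¹·A⁻¹ = kg·m²·s⁻³·A⁻¹
  (3) [m²·s⁻¹] · [kg·s⁻²·A⁻¹] = kg·m²·s⁻³·A⁻¹
  (4) [kg·s⁻²·A⁻¹] · [m²·s⁻¹] = kg·m²·s⁻³·A⁻¹
  (5) T·m² = Wb·m⁻²·m² = kg·m²·s⁻²·A⁻¹
All reduce to kg·m²·s⁻³·A⁻¹ except (5), which is kg·m²·s⁻²·A⁻¹.

(5)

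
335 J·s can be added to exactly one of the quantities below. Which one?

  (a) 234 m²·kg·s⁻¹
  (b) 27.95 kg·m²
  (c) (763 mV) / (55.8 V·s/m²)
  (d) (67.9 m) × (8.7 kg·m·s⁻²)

Reference: J·s = N·m·s = kg·m²·s⁻¹.
Each option:
  (a) kg·m²·s⁻¹  ← same
  (b) kg·m²
  (c) [kg·m²·s⁻³·A⁻¹] / [kg·s⁻²·A⁻¹] = m²·s⁻¹
  (d) [m] · [kg·m·s⁻²] = kg·m²·s⁻²
Only (a) matches kg·m²·s⁻¹.

(a)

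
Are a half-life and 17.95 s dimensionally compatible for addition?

Yes

Dimensions:
  a half-life:  [half-life] = s
  17.95 s:  s
Both are s, so they have the same dimensions and can be added.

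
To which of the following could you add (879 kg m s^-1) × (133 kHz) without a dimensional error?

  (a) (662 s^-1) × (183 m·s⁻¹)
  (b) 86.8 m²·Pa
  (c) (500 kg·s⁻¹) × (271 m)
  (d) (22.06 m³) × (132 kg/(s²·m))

(b)

Reference: [kg·m·s⁻¹] · [s⁻¹] = kg·m·s⁻².
Each option:
  (a) [s⁻¹] · [m·s⁻¹] = m·s⁻²
  (b) Pa·m² = N·m⁻²·m² = kg·m·s⁻²  ← same
  (c) [kg·s⁻¹] · [m] = kg·m·s⁻¹
  (d) [m³] · [kg·m⁻¹·s⁻²] = kg·m²·s⁻²
Only (b) matches kg·m·s⁻².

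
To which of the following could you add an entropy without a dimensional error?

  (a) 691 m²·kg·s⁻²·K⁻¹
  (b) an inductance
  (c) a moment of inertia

(a)

Reference: [entropy] = kg·m²·s⁻²·K⁻¹.
Each option:
  (a) kg·m²·s⁻²·K⁻¹  ← same
  (b) [inductance] = kg·m²·s⁻²·A⁻²
  (c) [moment of inertia] = kg·m²
Only (a) matches kg·m²·s⁻²·K⁻¹.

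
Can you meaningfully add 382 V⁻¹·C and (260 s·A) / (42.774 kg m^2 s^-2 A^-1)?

Expand each in SI base units:
  382 V⁻¹·C:  C·V⁻¹ = s·A·(J·C⁻¹)⁻¹ = kg⁻¹·m⁻²·s⁴·A²
  (260 s·A) / (42.774 kg m^2 s^-2 A^-1):  [s·A] / [kg·m²·s⁻²·A⁻¹] = kg⁻¹·m⁻²·s³·A²
kg⁻¹·m⁻²·s⁴·A² ≠ kg⁻¹·m⁻²·s³·A², so they cannot be added.

No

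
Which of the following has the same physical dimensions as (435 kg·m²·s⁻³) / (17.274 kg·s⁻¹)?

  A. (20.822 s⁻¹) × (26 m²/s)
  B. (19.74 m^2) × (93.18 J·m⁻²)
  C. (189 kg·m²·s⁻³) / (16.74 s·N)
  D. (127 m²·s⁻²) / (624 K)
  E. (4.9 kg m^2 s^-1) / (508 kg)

A.

Reference: [kg·m²·s⁻³] / [kg·s⁻¹] = m²·s⁻².
Each option:
  A. [s⁻¹] · [m²·s⁻¹] = m²·s⁻²  ← same
  B. [m²] · [kg·s⁻²] = kg·m²·s⁻²
  C. [kg·m²·s⁻³] / [kg·m·s⁻¹] = m·s⁻²
  D. [m²·s⁻²] / [K] = m²·s⁻²·K⁻¹
  E. [kg·m²·s⁻¹] / [kg] = m²·s⁻¹
Only A. matches m²·s⁻².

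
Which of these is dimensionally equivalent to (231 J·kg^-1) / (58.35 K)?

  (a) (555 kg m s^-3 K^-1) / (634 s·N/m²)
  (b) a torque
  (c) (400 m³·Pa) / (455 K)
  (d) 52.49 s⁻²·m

Reference: [m²·s⁻²] / [K] = m²·s⁻²·K⁻¹.
Each option:
  (a) [kg·m·s⁻³·K⁻¹] / [kg·m⁻¹·s⁻¹] = m²·s⁻²·K⁻¹  ← same
  (b) [torque] = kg·m²·s⁻²
  (c) [kg·m²·s⁻²] / [K] = kg·m²·s⁻²·K⁻¹
  (d) m·s⁻²
Only (a) matches m²·s⁻²·K⁻¹.

(a)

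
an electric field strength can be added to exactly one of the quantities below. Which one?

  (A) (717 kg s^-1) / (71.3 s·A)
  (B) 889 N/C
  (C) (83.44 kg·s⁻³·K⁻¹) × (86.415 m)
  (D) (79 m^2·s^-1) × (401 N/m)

(B)

Reference: [electric field strength] = kg·m·s⁻³·A⁻¹.
Each option:
  (A) [kg·s⁻¹] / [s·A] = kg·s⁻²·A⁻¹
  (B) N·C⁻¹ = kg·m·s⁻²·(s·A)⁻¹ = kg·m·s⁻³·A⁻¹  ← same
  (C) [kg·s⁻³·K⁻¹] · [m] = kg·m·s⁻³·K⁻¹
  (D) [m²·s⁻¹] · [kg·s⁻²] = kg·m²·s⁻³
Only (B) matches kg·m·s⁻³·A⁻¹.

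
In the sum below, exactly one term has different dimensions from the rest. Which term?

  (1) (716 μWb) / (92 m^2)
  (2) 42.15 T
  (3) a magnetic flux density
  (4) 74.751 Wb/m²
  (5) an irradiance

(5)

Expand each in SI base units:
  (1) [kg·m²·s⁻²·A⁻¹] / [m²] = kg·s⁻²·A⁻¹
  (2) T = Wb·m⁻² = kg·s⁻²·A⁻¹
  (3) [magnetic flux density] = kg·s⁻²·A⁻¹
  (4) Wb·m⁻² = V·s·m⁻² = kg·s⁻²·A⁻¹
  (5) [irradiance] = kg·s⁻³
All reduce to kg·s⁻²·A⁻¹ except (5), which is kg·s⁻³.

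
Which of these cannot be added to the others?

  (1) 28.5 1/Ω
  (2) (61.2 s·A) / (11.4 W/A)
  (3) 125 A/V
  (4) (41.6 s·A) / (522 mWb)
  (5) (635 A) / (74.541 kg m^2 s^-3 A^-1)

Work out the base dimensions of each:
  (1) Ω⁻¹ = (V·A⁻¹)⁻¹ = kg⁻¹·m⁻²·s³·A²
  (2) [s·A] / [kg·m²·s⁻³·A⁻¹] = kg⁻¹·m⁻²·s⁴·A²
  (3) A·V⁻¹ = A·(J·C⁻¹)⁻¹ = kg⁻¹·m⁻²·s³·A²
  (4) [s·A] / [kg·m²·s⁻²·A⁻¹] = kg⁻¹·m⁻²·s³·A²
  (5) [A] / [kg·m²·s⁻³·A⁻¹] = kg⁻¹·m⁻²·s³·A²
All reduce to kg⁻¹·m⁻²·s³·A² except (2), which is kg⁻¹·m⁻²·s⁴·A².

(2)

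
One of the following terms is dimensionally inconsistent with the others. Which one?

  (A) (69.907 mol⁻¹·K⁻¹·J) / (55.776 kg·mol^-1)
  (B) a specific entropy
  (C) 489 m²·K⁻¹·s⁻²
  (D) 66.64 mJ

Dimensions:
  (A) [kg·m²·s⁻²·K⁻¹·mol⁻¹] / [kg·mol⁻¹] = m²·s⁻²·K⁻¹
  (B) [specific entropy] = m²·s⁻²·K⁻¹
  (C) m²·s⁻²·K⁻¹
  (D) J = N·m = kg·m²·s⁻²
All reduce to m²·s⁻²·K⁻¹ except (D), which is kg·m²·s⁻².

(D)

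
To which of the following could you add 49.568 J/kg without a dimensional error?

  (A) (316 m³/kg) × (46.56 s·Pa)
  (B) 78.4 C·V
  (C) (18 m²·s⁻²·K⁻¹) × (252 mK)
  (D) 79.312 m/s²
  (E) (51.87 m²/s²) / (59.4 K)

Reference: J·kg⁻¹ = N·m·kg⁻¹ = m²·s⁻².
Each option:
  (A) [kg⁻¹·m³] · [kg·m⁻¹·s⁻¹] = m²·s⁻¹
  (B) C·V = s·A·J·C⁻¹ = kg·m²·s⁻²
  (C) [m²·s⁻²·K⁻¹] · [K] = m²·s⁻²  ← same
  (D) m·s⁻²
  (E) [m²·s⁻²] / [K] = m²·s⁻²·K⁻¹
Only (C) matches m²·s⁻².

(C)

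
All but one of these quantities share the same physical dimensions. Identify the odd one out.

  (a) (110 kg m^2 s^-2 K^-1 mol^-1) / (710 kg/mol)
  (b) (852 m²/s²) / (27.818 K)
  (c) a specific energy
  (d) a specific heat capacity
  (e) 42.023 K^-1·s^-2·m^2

(c)

Reduce each to base SI dimensions:
  (a) [kg·m²·s⁻²·K⁻¹·mol⁻¹] / [kg·mol⁻¹] = m²·s⁻²·K⁻¹
  (b) [m²·s⁻²] / [K] = m²·s⁻²·K⁻¹
  (c) [specific energy] = m²·s⁻²
  (d) [specific heat capacity] = m²·s⁻²·K⁻¹
  (e) m²·s⁻²·K⁻¹
All reduce to m²·s⁻²·K⁻¹ except (c), which is m²·s⁻².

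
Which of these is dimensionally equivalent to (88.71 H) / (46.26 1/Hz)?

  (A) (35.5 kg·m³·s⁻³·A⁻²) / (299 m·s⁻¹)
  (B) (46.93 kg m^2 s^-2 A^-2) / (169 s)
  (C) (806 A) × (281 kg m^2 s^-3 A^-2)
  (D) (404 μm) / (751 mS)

Reference: [kg·m²·s⁻²·A⁻²] / [s] = kg·m²·s⁻³·A⁻².
Each option:
  (A) [kg·m³·s⁻³·A⁻²] / [m·s⁻¹] = kg·m²·s⁻²·A⁻²
  (B) [kg·m²·s⁻²·A⁻²] / [s] = kg·m²·s⁻³·A⁻²  ← same
  (C) [A] · [kg·m²·s⁻³·A⁻²] = kg·m²·s⁻³·A⁻¹
  (D) [m] / [kg⁻¹·m⁻²·s³·A²] = kg·m³·s⁻³·A⁻²
Only (B) matches kg·m²·s⁻³·A⁻².

(B)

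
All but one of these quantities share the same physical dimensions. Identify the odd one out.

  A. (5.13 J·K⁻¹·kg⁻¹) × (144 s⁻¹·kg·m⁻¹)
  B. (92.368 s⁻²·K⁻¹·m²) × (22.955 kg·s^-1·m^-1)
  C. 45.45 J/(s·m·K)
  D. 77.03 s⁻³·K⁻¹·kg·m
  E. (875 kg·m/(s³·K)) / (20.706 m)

E.

Reduce each to base SI dimensions:
  A. [m²·s⁻²·K⁻¹] · [kg·m⁻¹·s⁻¹] = kg·m·s⁻³·K⁻¹
  B. [m²·s⁻²·K⁻¹] · [kg·m⁻¹·s⁻¹] = kg·m·s⁻³·K⁻¹
  C. J·s⁻¹·m⁻¹·K⁻¹ = N·m·s⁻¹·m⁻¹·K⁻¹ = kg·m·s⁻³·K⁻¹
  D. kg·m·s⁻³·K⁻¹
  E. [kg·m·s⁻³·K⁻¹] / [m] = kg·s⁻³·K⁻¹
All reduce to kg·m·s⁻³·K⁻¹ except E., which is kg·s⁻³·K⁻¹.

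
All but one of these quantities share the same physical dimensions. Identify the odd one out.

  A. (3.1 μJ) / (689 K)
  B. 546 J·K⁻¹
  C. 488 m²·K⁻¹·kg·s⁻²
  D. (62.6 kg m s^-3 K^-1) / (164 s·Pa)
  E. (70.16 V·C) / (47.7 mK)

D.

Expand each in SI base units:
  A. [kg·m²·s⁻²] / [K] = kg·m²·s⁻²·K⁻¹
  B. J·K⁻¹ = N·m·K⁻¹ = kg·m²·s⁻²·K⁻¹
  C. kg·m²·s⁻²·K⁻¹
  D. [kg·m·s⁻³·K⁻¹] / [kg·m⁻¹·s⁻¹] = m²·s⁻²·K⁻¹
  E. [kg·m²·s⁻²] / [K] = kg·m²·s⁻²·K⁻¹
All reduce to kg·m²·s⁻²·K⁻¹ except D., which is m²·s⁻²·K⁻¹.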